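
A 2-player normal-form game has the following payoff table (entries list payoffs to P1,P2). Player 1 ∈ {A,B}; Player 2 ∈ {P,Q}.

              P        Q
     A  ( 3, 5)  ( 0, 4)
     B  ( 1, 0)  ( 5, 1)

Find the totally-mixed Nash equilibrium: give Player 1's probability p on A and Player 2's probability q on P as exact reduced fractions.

(p,q) = (1/2, 5/7)

P1 indiff ⇒ q·3+(1-q)·0 = q·1+(1-q)·5 ⇒ q(2) = (1-q)(5) ⇒ q = 5/7
P2 indiff ⇒ p·5+(1-p)·0 = p·4+(1-p)·1 ⇒ p(1) = (1-p)(1) ⇒ p = 1/2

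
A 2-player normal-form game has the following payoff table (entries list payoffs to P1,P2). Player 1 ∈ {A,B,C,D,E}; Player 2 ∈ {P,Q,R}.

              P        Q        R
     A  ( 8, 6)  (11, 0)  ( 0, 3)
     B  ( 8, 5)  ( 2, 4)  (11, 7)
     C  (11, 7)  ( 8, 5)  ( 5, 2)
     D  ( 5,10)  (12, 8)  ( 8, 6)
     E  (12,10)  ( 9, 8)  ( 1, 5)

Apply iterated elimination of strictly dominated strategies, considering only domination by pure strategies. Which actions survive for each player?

Remaining: P1:{B,C,E} P2:{P,R}

P2 drop Q (P beats it: A:6>0 B:5>4 C:7>5 D:10>8 E:10>8)
P1 drop A (C beats it: P:11>8 R:5>0)
P1 drop D (B beats it: P:8>5 R:11>8)
P1→{B,C,E} P2→{P,R}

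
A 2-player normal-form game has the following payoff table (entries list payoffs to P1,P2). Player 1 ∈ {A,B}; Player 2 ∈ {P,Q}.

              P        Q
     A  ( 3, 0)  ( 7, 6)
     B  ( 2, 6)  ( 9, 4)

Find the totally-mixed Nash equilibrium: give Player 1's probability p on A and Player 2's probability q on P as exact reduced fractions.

(p,q) = (1/4, 2/3)

P1 indiff ⇒ q·3+(1-q)·7 = q·2+(1-q)·9 ⇒ q(1) = (1-q)(2) ⇒ q = 2/3
P2 indiff ⇒ p·0+(1-p)·6 = p·6+(1-p)·4 ⇒ p(-6) = (1-p)(-2) ⇒ p = 1/4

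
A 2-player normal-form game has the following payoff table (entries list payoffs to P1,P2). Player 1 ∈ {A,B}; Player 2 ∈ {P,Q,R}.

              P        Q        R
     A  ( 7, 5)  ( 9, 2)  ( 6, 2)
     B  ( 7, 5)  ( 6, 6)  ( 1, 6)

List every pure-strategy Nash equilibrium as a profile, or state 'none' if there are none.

(A,P): NE
(A,Q): not NE [P2→P gives 5>2]
(A,R): not NE [P2→P gives 5>2]
(B,P): not NE [P2→R gives 6>5]
(B,Q): not NE [P1→A gives 9>6]
(B,R): not NE [P1→A gives 6>1]

NE set: (A,P)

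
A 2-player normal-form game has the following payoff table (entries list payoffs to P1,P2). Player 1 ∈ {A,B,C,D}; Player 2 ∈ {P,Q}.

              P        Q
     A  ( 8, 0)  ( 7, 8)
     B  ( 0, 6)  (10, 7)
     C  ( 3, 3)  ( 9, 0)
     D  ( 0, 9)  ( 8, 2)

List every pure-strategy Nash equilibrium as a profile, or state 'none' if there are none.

(A,P): not NE [P2→Q gives 8>0]
(A,Q): not NE [P1→B gives 10>7]
(B,P): not NE [P1→A gives 8>0; P2→Q gives 7>6]
(B,Q): NE
(C,P): not NE [P1→A gives 8>3]
(C,Q): not NE [P1→B gives 10>9; P2→P gives 3>0]
(D,P): not NE [P1→A gives 8>0]
(D,Q): not NE [P1→B gives 10>8; P2→P gives 9>2]

NE set: (B,Q)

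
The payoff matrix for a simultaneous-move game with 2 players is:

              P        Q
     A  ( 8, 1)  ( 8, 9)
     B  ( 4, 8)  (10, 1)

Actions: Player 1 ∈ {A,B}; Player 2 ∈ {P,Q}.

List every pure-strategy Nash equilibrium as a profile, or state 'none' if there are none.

(A,P): not NE [P2→Q gives 9>1]
(A,Q): not NE [P1→B gives 10>8]
(B,P): not NE [P1→A gives 8>4]
(B,Q): not NE [P2→P gives 8>1]

No pure NE.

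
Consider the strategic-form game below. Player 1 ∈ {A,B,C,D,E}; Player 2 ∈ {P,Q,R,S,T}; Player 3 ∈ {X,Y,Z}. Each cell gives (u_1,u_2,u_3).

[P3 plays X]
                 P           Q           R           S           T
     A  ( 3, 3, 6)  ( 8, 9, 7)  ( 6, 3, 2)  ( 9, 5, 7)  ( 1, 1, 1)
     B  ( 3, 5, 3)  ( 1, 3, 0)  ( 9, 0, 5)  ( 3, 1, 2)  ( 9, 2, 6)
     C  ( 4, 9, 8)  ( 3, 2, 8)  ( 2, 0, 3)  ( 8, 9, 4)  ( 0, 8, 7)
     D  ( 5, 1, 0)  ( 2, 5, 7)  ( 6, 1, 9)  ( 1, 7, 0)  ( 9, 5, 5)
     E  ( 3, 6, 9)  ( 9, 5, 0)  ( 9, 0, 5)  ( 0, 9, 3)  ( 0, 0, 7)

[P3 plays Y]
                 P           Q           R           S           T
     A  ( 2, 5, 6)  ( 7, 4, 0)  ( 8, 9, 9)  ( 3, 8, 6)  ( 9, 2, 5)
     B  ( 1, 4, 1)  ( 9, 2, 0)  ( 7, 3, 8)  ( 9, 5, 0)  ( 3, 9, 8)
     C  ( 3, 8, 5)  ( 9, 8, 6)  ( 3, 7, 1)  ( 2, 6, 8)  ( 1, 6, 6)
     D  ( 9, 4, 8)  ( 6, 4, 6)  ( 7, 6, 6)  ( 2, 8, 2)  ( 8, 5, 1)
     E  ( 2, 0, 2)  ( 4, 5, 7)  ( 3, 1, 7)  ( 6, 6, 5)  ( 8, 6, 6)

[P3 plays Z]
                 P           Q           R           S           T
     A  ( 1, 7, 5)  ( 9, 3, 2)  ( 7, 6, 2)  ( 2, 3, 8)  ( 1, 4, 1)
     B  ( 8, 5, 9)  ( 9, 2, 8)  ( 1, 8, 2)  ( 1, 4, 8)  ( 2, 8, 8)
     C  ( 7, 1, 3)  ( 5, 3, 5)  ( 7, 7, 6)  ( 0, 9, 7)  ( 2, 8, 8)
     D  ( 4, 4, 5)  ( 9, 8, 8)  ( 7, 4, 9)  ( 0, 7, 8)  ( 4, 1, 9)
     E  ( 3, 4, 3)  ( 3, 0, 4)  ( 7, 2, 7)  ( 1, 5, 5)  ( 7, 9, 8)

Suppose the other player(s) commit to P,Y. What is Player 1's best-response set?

BR_1 = {D}

u_1(A vs P,Y) = 2
u_1(B vs P,Y) = 1
u_1(C vs P,Y) = 3
u_1(D vs P,Y) = 9
u_1(E vs P,Y) = 2
max payoff 9 at {D}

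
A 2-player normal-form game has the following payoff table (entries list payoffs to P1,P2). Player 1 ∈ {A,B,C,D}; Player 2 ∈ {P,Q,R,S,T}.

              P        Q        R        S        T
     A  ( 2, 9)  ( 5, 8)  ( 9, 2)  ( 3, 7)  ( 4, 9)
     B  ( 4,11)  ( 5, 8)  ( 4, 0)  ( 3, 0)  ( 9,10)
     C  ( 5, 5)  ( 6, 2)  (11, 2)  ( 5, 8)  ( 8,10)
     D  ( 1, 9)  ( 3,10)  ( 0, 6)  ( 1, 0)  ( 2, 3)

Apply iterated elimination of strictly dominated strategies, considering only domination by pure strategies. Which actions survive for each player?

P1 drop A (C beats it: P:5>2 Q:6>5 R:11>9 S:5>3 T:8>4)
P1 drop D (B beats it: P:4>1 Q:5>3 R:4>0 S:3>1 T:9>2)
P2 drop Q (P beats it: B:11>8 C:5>2)
P2 drop R (P beats it: B:11>0 C:5>2)
P2 drop S (T beats it: B:10>0 C:10>8)
P1→{B,C} P2→{P,T}

Survivors P1:{B,C} P2:{P,T}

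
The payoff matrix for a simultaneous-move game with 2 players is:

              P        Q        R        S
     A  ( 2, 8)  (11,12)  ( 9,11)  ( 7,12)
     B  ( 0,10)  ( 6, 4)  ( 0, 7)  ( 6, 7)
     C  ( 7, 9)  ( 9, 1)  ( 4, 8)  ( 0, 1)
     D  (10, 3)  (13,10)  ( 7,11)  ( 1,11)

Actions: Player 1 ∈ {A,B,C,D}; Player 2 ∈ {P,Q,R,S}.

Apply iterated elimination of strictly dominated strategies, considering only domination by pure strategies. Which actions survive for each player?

P1 drop B (A beats it: P:2>0 Q:11>6 R:9>0 S:7>6)
P1 drop C (D beats it: P:10>7 Q:13>9 R:7>4 S:1>0)
P2 drop P (Q beats it: A:12>8 D:10>3)
P1→{A,D} P2→{Q,R,S}

IESDS → P1:{A,D} P2:{Q,R,S}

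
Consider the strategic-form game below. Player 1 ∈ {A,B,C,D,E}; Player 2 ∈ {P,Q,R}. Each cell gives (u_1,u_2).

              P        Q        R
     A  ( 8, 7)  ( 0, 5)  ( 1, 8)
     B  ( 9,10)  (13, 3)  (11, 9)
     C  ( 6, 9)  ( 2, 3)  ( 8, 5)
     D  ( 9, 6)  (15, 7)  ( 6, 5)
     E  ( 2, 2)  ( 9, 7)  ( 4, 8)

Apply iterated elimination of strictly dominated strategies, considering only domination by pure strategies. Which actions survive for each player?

P1 drop A (B beats it: P:9>8 Q:13>0 R:11>1)
P1 drop C (B beats it: P:9>6 Q:13>2 R:11>8)
P1 drop E (B beats it: P:9>2 Q:13>9 R:11>4)
P2 drop R (P beats it: B:10>9 D:6>5)
P1→{B,D} P2→{P,Q}

Survivors P1:{B,D} P2:{P,Q}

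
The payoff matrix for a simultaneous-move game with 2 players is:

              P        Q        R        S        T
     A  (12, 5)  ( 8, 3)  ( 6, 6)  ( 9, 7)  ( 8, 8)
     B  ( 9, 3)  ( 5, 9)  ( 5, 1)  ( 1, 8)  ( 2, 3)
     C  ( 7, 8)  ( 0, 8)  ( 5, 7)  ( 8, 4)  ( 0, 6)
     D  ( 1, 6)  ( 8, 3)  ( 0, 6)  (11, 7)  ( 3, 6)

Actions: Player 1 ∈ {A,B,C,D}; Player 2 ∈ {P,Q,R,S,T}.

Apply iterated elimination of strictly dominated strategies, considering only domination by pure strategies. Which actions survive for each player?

P1 drop B (A beats it: P:12>9 Q:8>5 R:6>5 S:9>1 T:8>2)
P1 drop C (A beats it: P:12>7 Q:8>0 R:6>5 S:9>8 T:8>0)
P2 drop P (S beats it: A:7>5 D:7>6)
P2 drop Q (R beats it: A:6>3 D:6>3)
P2 drop R (S beats it: A:7>6 D:7>6)
P1→{A,D} P2→{S,T}

IESDS → P1:{A,D} P2:{S,T}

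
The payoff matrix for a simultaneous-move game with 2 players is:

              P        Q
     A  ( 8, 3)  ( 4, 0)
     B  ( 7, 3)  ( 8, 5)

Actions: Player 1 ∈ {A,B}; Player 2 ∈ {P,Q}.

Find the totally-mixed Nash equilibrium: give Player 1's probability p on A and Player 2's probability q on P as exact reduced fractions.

P1 indiff ⇒ q·8+(1-q)·4 = q·7+(1-q)·8 ⇒ q(1) = (1-q)(4) ⇒ q = 4/5
P2 indiff ⇒ p·3+(1-p)·3 = p·0+(1-p)·5 ⇒ p(3) = (1-p)(2) ⇒ p = 2/5

P1 mixes 2/5 on A; P2 mixes 4/5 on P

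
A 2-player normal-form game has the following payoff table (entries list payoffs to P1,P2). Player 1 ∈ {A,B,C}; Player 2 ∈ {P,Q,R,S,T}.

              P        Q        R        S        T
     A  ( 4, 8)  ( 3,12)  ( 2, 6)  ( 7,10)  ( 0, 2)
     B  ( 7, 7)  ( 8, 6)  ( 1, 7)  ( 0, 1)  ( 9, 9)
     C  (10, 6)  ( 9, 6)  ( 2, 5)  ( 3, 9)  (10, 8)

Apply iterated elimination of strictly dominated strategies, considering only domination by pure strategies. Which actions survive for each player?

Survivors P1:{A,C} P2:{Q,S}

P1 drop B (C beats it: P:10>7 Q:9>8 R:2>1 S:3>0 T:10>9)
P2 drop P (S beats it: A:10>8 C:9>6)
P2 drop R (Q beats it: A:12>6 C:6>5)
P2 drop T (S beats it: A:10>2 C:9>8)
P1→{A,C} P2→{Q,S}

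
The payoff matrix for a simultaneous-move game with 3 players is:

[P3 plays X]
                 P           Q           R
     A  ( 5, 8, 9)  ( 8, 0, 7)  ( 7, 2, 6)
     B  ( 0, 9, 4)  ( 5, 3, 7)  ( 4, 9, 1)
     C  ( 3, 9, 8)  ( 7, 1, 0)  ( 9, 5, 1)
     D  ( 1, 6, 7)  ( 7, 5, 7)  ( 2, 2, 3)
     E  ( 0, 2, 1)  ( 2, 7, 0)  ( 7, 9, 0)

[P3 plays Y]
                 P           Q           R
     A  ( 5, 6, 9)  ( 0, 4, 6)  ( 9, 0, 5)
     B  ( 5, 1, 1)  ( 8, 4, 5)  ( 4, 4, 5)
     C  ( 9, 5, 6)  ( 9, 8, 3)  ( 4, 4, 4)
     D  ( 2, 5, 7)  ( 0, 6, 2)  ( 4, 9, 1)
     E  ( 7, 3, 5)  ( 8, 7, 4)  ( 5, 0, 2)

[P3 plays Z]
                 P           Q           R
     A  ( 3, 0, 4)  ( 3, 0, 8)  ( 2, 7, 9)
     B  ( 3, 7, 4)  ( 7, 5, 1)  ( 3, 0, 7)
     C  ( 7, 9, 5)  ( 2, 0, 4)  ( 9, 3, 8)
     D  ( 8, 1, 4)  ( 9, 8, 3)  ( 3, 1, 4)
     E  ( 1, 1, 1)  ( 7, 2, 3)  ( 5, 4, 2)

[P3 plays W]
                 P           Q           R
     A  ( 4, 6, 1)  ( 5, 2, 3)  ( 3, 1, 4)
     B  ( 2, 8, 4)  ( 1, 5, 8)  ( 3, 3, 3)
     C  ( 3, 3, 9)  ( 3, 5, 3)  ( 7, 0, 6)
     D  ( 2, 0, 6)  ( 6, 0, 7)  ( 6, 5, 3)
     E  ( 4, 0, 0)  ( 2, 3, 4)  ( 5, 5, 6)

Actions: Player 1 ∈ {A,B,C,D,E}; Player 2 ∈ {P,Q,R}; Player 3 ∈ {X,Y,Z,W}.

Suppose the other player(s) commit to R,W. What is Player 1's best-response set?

BR_1 = {C}

u_1(A vs R,W) = 3
u_1(B vs R,W) = 3
u_1(C vs R,W) = 7
u_1(D vs R,W) = 6
u_1(E vs R,W) = 5
max payoff 7 at {C}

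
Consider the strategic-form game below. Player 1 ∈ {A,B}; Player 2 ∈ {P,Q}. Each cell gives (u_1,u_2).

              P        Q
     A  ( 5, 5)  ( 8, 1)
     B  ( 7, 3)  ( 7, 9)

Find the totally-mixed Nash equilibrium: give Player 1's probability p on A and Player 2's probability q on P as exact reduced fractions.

p=3/5, q=1/3

P1 indiff ⇒ q·5+(1-q)·8 = q·7+(1-q)·7 ⇒ q(-2) = (1-q)(-1) ⇒ q = 1/3
P2 indiff ⇒ p·5+(1-p)·3 = p·1+(1-p)·9 ⇒ p(4) = (1-p)(6) ⇒ p = 3/5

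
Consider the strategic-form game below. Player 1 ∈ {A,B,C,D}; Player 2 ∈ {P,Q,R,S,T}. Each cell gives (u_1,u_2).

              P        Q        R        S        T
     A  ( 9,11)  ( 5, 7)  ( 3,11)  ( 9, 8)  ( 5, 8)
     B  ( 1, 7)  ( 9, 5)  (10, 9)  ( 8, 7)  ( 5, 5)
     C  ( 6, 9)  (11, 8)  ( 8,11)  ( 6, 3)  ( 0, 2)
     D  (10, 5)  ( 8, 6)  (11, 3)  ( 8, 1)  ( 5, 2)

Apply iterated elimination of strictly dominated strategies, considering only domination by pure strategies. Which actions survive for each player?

Survivors P1:{B,C,D} P2:{P,Q,R}

P2 drop S (R beats it: A:11>8 B:9>7 C:11>3 D:3>1)
P2 drop T (P beats it: A:11>8 B:7>5 C:9>2 D:5>2)
P1 drop A (D beats it: P:10>9 Q:8>5 R:11>3)
P1→{B,C,D} P2→{P,Q,R}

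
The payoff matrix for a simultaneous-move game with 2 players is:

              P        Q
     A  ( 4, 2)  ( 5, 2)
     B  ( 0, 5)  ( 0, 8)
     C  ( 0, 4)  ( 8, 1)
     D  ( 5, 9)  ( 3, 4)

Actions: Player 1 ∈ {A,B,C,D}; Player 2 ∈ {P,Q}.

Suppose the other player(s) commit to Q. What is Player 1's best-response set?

u_1(A vs Q) = 5
u_1(B vs Q) = 0
u_1(C vs Q) = 8
u_1(D vs Q) = 3
max payoff 8 at {C}

BR_1 = {C}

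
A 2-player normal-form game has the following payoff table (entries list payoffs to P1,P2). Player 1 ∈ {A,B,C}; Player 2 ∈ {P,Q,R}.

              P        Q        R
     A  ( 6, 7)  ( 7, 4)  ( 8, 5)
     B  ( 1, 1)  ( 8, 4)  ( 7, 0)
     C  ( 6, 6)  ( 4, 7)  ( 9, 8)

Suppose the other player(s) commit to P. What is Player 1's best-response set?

u_1(A vs P) = 6
u_1(B vs P) = 1
u_1(C vs P) = 6
max payoff 6 at {A,C}

BR_1 = {A,C}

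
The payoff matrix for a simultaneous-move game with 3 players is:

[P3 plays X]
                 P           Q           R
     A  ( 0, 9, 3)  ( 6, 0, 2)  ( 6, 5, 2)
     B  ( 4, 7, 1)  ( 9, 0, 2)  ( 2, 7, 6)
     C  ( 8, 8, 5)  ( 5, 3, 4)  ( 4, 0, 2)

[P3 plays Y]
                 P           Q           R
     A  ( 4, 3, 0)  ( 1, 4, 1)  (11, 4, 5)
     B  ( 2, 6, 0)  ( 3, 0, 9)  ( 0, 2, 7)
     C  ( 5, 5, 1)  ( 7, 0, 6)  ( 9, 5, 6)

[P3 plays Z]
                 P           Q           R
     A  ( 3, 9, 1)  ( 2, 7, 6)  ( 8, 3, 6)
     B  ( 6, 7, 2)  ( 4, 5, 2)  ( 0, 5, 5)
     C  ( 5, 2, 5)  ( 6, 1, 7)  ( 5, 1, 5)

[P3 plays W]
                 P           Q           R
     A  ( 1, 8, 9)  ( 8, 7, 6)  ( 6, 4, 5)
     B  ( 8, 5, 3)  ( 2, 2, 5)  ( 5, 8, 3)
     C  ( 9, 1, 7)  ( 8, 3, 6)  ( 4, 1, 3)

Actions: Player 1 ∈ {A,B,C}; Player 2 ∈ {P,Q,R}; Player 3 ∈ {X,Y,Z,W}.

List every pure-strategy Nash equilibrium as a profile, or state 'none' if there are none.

(A,P,X): not NE [P1→C gives 8>0; P3→W gives 9>3]
(A,P,Y): not NE [P1→C gives 5>4; P2→R gives 4>3; P3→W gives 9>0]
(A,P,Z): not NE [P1→B gives 6>3; P3→W gives 9>1]
(A,P,W): not NE [P1→C gives 9>1]
(A,Q,X): not NE [P1→B gives 9>6; P2→P gives 9>0; P3→W gives 6>2]
(A,Q,Y): not NE [P1→C gives 7>1; P3→W gives 6>1]
(A,Q,Z): not NE [P1→C gives 6>2; P2→P gives 9>7]
(A,Q,W): not NE [P2→P gives 8>7]
(A,R,X): not NE [P2→P gives 9>5; P3→Z gives 6>2]
(A,R,Y): not NE [P3→Z gives 6>5]
(A,R,Z): not NE [P2→P gives 9>3]
(A,R,W): not NE [P2→P gives 8>4; P3→Z gives 6>5]
(B,P,X): not NE [P1→C gives 8>4; P3→W gives 3>1]
(B,P,Y): not NE [P1→C gives 5>2; P3→W gives 3>0]
(B,P,Z): not NE [P3→W gives 3>2]
(B,P,W): not NE [P1→C gives 9>8; P2→R gives 8>5]
(B,Q,X): not NE [P2→R gives 7>0; P3→Y gives 9>2]
(B,Q,Y): not NE [P1→C gives 7>3; P2→P gives 6>0]
(B,Q,Z): not NE [P1→C gives 6>4; P2→P gives 7>5; P3→Y gives 9>2]
(B,Q,W): not NE [P1→C gives 8>2; P2→R gives 8>2; P3→Y gives 9>5]
(B,R,X): not NE [P1→A gives 6>2; P3→Y gives 7>6]
(B,R,Y): not NE [P1→A gives 11>0; P2→P gives 6>2]
(B,R,Z): not NE [P1→A gives 8>0; P2→P gives 7>5; P3→Y gives 7>5]
(B,R,W): not NE [P1→A gives 6>5; P3→Y gives 7>3]
(C,P,X): not NE [P3→W gives 7>5]
(C,P,Y): not NE [P3→W gives 7>1]
(C,P,Z): not NE [P1→B gives 6>5; P3→W gives 7>5]
(C,P,W): not NE [P2→Q gives 3>1]
(C,Q,X): not NE [P1→B gives 9>5; P2→P gives 8>3; P3→Z gives 7>4]
(C,Q,Y): not NE [P2→R gives 5>0; P3→Z gives 7>6]
(C,Q,Z): not NE [P2→P gives 2>1]
(C,Q,W): not NE [P3→Z gives 7>6]
(C,R,X): not NE [P1→A gives 6>4; P2→P gives 8>0; P3→Y gives 6>2]
(C,R,Y): not NE [P1→A gives 11>9]
(C,R,Z): not NE [P1→A gives 8>5; P2→P gives 2>1; P3→Y gives 6>5]
(C,R,W): not NE [P1→A gives 6>4; P2→Q gives 3>1; P3→Y gives 6>3]

PSNE: ∅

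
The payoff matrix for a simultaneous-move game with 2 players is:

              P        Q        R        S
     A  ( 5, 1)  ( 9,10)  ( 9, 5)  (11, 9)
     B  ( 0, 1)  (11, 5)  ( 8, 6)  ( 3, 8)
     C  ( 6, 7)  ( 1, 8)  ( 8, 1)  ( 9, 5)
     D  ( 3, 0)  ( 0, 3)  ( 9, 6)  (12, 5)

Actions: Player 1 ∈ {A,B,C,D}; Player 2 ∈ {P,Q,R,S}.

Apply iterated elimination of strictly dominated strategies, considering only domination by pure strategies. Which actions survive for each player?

IESDS → P1:{A,B,D} P2:{Q,R,S}

P2 drop P (Q beats it: A:10>1 B:5>1 C:8>7 D:3>0)
P1 drop C (A beats it: Q:9>1 R:9>8 S:11>9)
P1→{A,B,D} P2→{Q,R,S}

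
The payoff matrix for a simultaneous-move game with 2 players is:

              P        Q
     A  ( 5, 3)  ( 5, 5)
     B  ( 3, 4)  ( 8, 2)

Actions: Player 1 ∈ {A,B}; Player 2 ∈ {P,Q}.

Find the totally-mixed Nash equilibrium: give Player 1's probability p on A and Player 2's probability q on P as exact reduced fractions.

P1 indiff ⇒ q·5+(1-q)·5 = q·3+(1-q)·8 ⇒ q(2) = (1-q)(3) ⇒ q = 3/5
P2 indiff ⇒ p·3+(1-p)·4 = p·5+(1-p)·2 ⇒ p(-2) = (1-p)(-2) ⇒ p = 1/2

(p,q) = (1/2, 3/5)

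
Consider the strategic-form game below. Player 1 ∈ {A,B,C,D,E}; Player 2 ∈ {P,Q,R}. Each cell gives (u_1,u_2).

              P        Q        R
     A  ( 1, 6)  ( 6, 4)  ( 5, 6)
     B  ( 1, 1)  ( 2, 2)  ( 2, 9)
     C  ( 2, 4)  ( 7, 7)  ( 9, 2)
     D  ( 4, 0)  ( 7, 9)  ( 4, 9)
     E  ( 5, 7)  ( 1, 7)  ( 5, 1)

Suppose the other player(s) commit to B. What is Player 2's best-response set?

P2 best: {R}

u_2(P vs B) = 1
u_2(Q vs B) = 2
u_2(R vs B) = 9
max payoff 9 at {R}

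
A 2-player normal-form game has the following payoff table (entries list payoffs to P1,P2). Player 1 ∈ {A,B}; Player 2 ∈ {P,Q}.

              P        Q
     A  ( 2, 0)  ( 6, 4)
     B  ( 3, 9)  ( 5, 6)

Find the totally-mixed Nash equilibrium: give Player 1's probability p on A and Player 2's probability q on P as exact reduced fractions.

P1 indiff ⇒ q·2+(1-q)·6 = q·3+(1-q)·5 ⇒ q(-1) = (1-q)(-1) ⇒ q = 1/2
P2 indiff ⇒ p·0+(1-p)·9 = p·4+(1-p)·6 ⇒ p(-4) = (1-p)(-3) ⇒ p = 3/7

(p,q) = (3/7, 1/2)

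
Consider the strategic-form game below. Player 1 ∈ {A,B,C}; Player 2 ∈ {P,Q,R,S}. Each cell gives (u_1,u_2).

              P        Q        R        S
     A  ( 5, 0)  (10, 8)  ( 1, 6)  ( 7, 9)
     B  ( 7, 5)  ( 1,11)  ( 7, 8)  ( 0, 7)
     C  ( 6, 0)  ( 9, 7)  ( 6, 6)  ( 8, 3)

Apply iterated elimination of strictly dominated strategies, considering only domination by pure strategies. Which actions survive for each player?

Remaining: P1:{A,C} P2:{Q,S}

P2 drop P (Q beats it: A:8>0 B:11>5 C:7>0)
P2 drop R (Q beats it: A:8>6 B:11>8 C:7>6)
P1 drop B (A beats it: Q:10>1 S:7>0)
P1→{A,C} P2→{Q,S}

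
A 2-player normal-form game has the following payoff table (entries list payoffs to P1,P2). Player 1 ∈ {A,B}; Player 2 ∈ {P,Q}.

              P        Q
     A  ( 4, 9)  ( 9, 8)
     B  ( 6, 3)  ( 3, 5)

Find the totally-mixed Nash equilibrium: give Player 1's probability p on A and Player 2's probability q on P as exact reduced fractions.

P1 indiff ⇒ q·4+(1-q)·9 = q·6+(1-q)·3 ⇒ q(-2) = (1-q)(-6) ⇒ q = 3/4
P2 indiff ⇒ p·9+(1-p)·3 = p·8+(1-p)·5 ⇒ p(1) = (1-p)(2) ⇒ p = 2/3

(p,q) = (2/3, 3/4)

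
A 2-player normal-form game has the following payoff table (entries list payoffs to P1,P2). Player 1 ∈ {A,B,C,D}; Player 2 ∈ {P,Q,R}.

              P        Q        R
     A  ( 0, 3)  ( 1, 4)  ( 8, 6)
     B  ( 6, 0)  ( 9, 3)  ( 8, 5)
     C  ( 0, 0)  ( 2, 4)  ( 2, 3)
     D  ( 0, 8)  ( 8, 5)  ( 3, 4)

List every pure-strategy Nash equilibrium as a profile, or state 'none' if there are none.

NE set: (A,R), (B,R)

(A,P): not NE [P1→B gives 6>0; P2→R gives 6>3]
(A,Q): not NE [P1→B gives 9>1; P2→R gives 6>4]
(A,R): NE
(B,P): not NE [P2→R gives 5>0]
(B,Q): not NE [P2→R gives 5>3]
(B,R): NE
(C,P): not NE [P1→B gives 6>0; P2→Q gives 4>0]
(C,Q): not NE [P1→B gives 9>2]
(C,R): not NE [P1→B gives 8>2; P2→Q gives 4>3]
(D,P): not NE [P1→B gives 6>0]
(D,Q): not NE [P1→B gives 9>8; P2→P gives 8>5]
(D,R): not NE [P1→B gives 8>3; P2→P gives 8>4]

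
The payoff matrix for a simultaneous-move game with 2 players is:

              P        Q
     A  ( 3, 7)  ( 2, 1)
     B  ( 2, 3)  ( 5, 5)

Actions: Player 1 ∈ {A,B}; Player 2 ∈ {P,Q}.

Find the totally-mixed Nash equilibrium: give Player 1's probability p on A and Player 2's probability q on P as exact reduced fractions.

P1 indiff ⇒ q·3+(1-q)·2 = q·2+(1-q)·5 ⇒ q(1) = (1-q)(3) ⇒ q = 3/4
P2 indiff ⇒ p·7+(1-p)·3 = p·1+(1-p)·5 ⇒ p(6) = (1-p)(2) ⇒ p = 1/4

p=1/4, q=3/4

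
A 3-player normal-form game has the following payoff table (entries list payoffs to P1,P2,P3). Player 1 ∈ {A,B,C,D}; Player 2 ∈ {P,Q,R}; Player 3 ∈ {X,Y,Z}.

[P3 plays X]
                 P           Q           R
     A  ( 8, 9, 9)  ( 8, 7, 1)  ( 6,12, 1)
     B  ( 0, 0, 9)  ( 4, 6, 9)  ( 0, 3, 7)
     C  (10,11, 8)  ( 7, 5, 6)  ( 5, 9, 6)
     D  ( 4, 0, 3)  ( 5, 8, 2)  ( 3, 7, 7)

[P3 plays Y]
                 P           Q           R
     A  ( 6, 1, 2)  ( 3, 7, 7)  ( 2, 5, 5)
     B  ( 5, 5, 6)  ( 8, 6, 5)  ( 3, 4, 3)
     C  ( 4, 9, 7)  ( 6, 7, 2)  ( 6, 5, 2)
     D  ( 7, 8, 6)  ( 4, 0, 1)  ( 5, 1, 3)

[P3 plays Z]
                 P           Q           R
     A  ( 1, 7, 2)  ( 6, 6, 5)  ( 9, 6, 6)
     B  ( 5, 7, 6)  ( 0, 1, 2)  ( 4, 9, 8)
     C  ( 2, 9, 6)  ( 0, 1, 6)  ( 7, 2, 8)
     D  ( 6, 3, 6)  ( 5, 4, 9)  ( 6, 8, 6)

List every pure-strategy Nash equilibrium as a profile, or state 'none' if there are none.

(A,P,X): not NE [P1→C gives 10>8; P2→R gives 12>9]
(A,P,Y): not NE [P1→D gives 7>6; P2→Q gives 7>1; P3→X gives 9>2]
(A,P,Z): not NE [P1→D gives 6>1; P3→X gives 9>2]
(A,Q,X): not NE [P2→R gives 12>7; P3→Y gives 7>1]
(A,Q,Y): not NE [P1→B gives 8>3]
(A,Q,Z): not NE [P2→P gives 7>6; P3→Y gives 7>5]
(A,R,X): not NE [P3→Z gives 6>1]
(A,R,Y): not NE [P1→C gives 6>2; P2→Q gives 7>5; P3→Z gives 6>5]
(A,R,Z): not NE [P2→P gives 7>6]
(B,P,X): not NE [P1→C gives 10>0; P2→Q gives 6>0]
(B,P,Y): not NE [P1→D gives 7>5; P2→Q gives 6>5; P3→X gives 9>6]
(B,P,Z): not NE [P1→D gives 6>5; P2→R gives 9>7; P3→X gives 9>6]
(B,Q,X): not NE [P1→A gives 8>4]
(B,Q,Y): not NE [P3→X gives 9>5]
(B,Q,Z): not NE [P1→A gives 6>0; P2→R gives 9>1; P3→X gives 9>2]
(B,R,X): not NE [P1→A gives 6>0; P2→Q gives 6>3; P3→Z gives 8>7]
(B,R,Y): not NE [P1→C gives 6>3; P2→Q gives 6>4; P3→Z gives 8>3]
(B,R,Z): not NE [P1→A gives 9>4]
(C,P,X): NE
(C,P,Y): not NE [P1→D gives 7>4; P3→X gives 8>7]
(C,P,Z): not NE [P1→D gives 6>2; P3→X gives 8>6]
(C,Q,X): not NE [P1→A gives 8>7; P2→P gives 11>5]
(C,Q,Y): not NE [P1→B gives 8>6; P2→P gives 9>7; P3→Z gives 6>2]
(C,Q,Z): not NE [P1→A gives 6>0; P2→P gives 9>1]
(C,R,X): not NE [P1→A gives 6>5; P2→P gives 11>9; P3→Z gives 8>6]
(C,R,Y): not NE [P2→P gives 9>5; P3→Z gives 8>2]
(C,R,Z): not NE [P1→A gives 9>7; P2→P gives 9>2]
(D,P,X): not NE [P1→C gives 10>4; P2→Q gives 8>0; P3→Z gives 6>3]
(D,P,Y): NE
(D,P,Z): not NE [P2→R gives 8>3]
(D,Q,X): not NE [P1→A gives 8>5; P3→Z gives 9>2]
(D,Q,Y): not NE [P1→B gives 8>4; P2→P gives 8>0; P3→Z gives 9>1]
(D,Q,Z): not NE [P1→A gives 6>5; P2→R gives 8>4]
(D,R,X): not NE [P1→A gives 6>3; P2→Q gives 8>7]
(D,R,Y): not NE [P1→C gives 6>5; P2→P gives 8>1; P3→X gives 7>3]
(D,R,Z): not NE [P1→A gives 9>6; P3→X gives 7>6]

Nash profiles: (C,P,X), (D,P,Y)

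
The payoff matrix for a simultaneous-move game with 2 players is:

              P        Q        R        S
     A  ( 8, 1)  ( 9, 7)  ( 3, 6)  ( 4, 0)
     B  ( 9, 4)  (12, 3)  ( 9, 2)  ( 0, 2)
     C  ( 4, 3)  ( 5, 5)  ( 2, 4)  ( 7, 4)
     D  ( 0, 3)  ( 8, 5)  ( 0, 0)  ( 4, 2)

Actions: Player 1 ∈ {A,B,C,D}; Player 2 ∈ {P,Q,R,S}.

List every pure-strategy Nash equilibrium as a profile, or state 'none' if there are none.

(A,P): not NE [P1→B gives 9>8; P2→Q gives 7>1]
(A,Q): not NE [P1→B gives 12>9]
(A,R): not NE [P1→B gives 9>3; P2→Q gives 7>6]
(A,S): not NE [P1→C gives 7>4; P2→Q gives 7>0]
(B,P): NE
(B,Q): not NE [P2→P gives 4>3]
(B,R): not NE [P2→P gives 4>2]
(B,S): not NE [P1→C gives 7>0; P2→P gives 4>2]
(C,P): not NE [P1→B gives 9>4; P2→Q gives 5>3]
(C,Q): not NE [P1→B gives 12>5]
(C,R): not NE [P1→B gives 9>2; P2→Q gives 5>4]
(C,S): not NE [P2→Q gives 5>4]
(D,P): not NE [P1→B gives 9>0; P2→Q gives 5>3]
(D,Q): not NE [P1→B gives 12>8]
(D,R): not NE [P1→B gives 9>0; P2→Q gives 5>0]
(D,S): not NE [P1→C gives 7>4; P2→Q gives 5>2]

NE set: (B,P)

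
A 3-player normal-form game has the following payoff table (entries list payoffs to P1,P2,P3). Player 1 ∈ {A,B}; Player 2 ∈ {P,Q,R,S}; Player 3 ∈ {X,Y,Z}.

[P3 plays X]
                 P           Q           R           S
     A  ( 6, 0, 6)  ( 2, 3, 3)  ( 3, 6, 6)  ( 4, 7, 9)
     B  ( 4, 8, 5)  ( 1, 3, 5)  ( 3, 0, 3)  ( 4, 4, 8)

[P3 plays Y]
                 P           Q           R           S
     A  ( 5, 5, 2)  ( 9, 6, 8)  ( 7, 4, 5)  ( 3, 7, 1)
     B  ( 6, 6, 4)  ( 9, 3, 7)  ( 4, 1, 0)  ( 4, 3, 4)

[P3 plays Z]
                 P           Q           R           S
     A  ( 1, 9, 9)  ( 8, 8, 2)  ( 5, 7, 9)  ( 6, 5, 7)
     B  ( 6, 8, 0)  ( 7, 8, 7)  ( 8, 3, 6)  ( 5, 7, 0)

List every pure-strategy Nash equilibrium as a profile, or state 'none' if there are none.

(A,P,X): not NE [P2→S gives 7>0; P3→Z gives 9>6]
(A,P,Y): not NE [P1→B gives 6>5; P2→S gives 7>5; P3→Z gives 9>2]
(A,P,Z): not NE [P1→B gives 6>1]
(A,Q,X): not NE [P2→S gives 7>3; P3→Y gives 8>3]
(A,Q,Y): not NE [P2→S gives 7>6]
(A,Q,Z): not NE [P2→P gives 9>8; P3→Y gives 8>2]
(A,R,X): not NE [P2→S gives 7>6; P3→Z gives 9>6]
(A,R,Y): not NE [P2→S gives 7>4; P3→Z gives 9>5]
(A,R,Z): not NE [P1→B gives 8>5; P2→P gives 9>7]
(A,S,X): NE
(A,S,Y): not NE [P1→B gives 4>3; P3→X gives 9>1]
(A,S,Z): not NE [P2→P gives 9>5; P3→X gives 9>7]
(B,P,X): not NE [P1→A gives 6>4]
(B,P,Y): not NE [P3→X gives 5>4]
(B,P,Z): not NE [P3→X gives 5>0]
(B,Q,X): not NE [P1→A gives 2>1; P2→P gives 8>3; P3→Z gives 7>5]
(B,Q,Y): not NE [P2→P gives 6>3]
(B,Q,Z): not NE [P1→A gives 8>7]
(B,R,X): not NE [P2→P gives 8>0; P3→Z gives 6>3]
(B,R,Y): not NE [P1→A gives 7>4; P2→P gives 6>1; P3→Z gives 6>0]
(B,R,Z): not NE [P2→Q gives 8>3]
(B,S,X): not NE [P2→P gives 8>4]
(B,S,Y): not NE [P2→P gives 6>3; P3→X gives 8>4]
(B,S,Z): not NE [P1→A gives 6>5; P2→Q gives 8>7; P3→X gives 8>0]

Nash profiles: (A,S,X)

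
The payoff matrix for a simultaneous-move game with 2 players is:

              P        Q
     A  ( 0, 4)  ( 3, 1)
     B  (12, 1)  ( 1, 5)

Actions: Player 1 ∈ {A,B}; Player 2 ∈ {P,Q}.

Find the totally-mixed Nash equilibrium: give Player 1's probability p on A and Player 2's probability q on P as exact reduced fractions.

p=4/7, q=1/7

P1 indiff ⇒ q·0+(1-q)·3 = q·12+(1-q)·1 ⇒ q(-12) = (1-q)(-2) ⇒ q = 1/7
P2 indiff ⇒ p·4+(1-p)·1 = p·1+(1-p)·5 ⇒ p(3) = (1-p)(4) ⇒ p = 4/7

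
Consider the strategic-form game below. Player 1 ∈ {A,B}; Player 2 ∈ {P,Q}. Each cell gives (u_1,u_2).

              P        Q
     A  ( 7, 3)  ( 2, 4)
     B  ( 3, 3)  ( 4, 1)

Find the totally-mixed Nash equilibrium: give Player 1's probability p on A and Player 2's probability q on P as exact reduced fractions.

P1 indiff ⇒ q·7+(1-q)·2 = q·3+(1-q)·4 ⇒ q(4) = (1-q)(2) ⇒ q = 1/3
P2 indiff ⇒ p·3+(1-p)·3 = p·4+(1-p)·1 ⇒ p(-1) = (1-p)(-2) ⇒ p = 2/3

P1 mixes 2/3 on A; P2 mixes 1/3 on P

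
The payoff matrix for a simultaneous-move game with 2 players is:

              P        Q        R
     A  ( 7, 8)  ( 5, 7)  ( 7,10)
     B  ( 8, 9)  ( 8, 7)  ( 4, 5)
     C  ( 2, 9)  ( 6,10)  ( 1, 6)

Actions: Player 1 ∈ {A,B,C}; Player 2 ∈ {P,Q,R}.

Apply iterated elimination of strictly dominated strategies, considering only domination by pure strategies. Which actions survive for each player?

P1 drop C (B beats it: P:8>2 Q:8>6 R:4>1)
P2 drop Q (P beats it: A:8>7 B:9>7)
P1→{A,B} P2→{P,R}

Survivors P1:{A,B} P2:{P,R}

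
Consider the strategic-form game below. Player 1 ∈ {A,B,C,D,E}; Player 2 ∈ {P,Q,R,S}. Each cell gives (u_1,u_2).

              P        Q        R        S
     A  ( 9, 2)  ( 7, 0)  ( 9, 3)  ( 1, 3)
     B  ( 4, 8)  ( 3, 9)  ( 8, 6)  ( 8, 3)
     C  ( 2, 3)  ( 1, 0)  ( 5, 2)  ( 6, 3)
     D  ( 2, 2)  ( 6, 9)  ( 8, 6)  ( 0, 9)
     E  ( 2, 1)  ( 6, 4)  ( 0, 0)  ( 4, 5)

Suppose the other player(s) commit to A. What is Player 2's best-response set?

u_2(P vs A) = 2
u_2(Q vs A) = 0
u_2(R vs A) = 3
u_2(S vs A) = 3
max payoff 3 at {R,S}

argmax u_2 = {R,S}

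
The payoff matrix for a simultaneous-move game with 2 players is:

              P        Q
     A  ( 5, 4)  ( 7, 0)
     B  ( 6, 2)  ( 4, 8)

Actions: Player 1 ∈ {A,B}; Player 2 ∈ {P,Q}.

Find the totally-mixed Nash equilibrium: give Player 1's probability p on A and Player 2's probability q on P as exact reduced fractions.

P1 indiff ⇒ q·5+(1-q)·7 = q·6+(1-q)·4 ⇒ q(-1) = (1-q)(-3) ⇒ q = 3/4
P2 indiff ⇒ p·4+(1-p)·2 = p·0+(1-p)·8 ⇒ p(4) = (1-p)(6) ⇒ p = 3/5

(p,q) = (3/5, 3/4)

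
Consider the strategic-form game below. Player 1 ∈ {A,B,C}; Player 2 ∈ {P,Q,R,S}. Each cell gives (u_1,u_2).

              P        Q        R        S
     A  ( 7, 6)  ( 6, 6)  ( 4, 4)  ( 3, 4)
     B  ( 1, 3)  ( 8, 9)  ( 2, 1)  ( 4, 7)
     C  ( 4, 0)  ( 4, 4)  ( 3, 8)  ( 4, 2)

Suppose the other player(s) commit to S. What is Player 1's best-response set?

u_1(A vs S) = 3
u_1(B vs S) = 4
u_1(C vs S) = 4
max payoff 4 at {B,C}

BR_1 = {B,C}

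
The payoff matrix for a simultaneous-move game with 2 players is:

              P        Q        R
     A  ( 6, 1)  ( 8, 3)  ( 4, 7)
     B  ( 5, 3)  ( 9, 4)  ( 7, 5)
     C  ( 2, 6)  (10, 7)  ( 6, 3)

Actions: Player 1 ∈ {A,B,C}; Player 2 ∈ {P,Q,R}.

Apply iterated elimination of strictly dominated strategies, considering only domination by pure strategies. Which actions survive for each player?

IESDS → P1:{B,C} P2:{Q,R}

P2 drop P (Q beats it: A:3>1 B:4>3 C:7>6)
P1 drop A (B beats it: Q:9>8 R:7>4)
P1→{B,C} P2→{Q,R}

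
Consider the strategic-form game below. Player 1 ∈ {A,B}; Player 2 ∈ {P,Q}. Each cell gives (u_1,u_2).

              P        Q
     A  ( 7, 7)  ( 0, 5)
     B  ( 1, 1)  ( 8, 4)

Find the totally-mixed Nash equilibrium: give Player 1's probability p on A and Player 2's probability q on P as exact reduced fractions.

P1 indiff ⇒ q·7+(1-q)·0 = q·1+(1-q)·8 ⇒ q(6) = (1-q)(8) ⇒ q = 4/7
P2 indiff ⇒ p·7+(1-p)·1 = p·5+(1-p)·4 ⇒ p(2) = (1-p)(3) ⇒ p = 3/5

(p,q) = (3/5, 4/7)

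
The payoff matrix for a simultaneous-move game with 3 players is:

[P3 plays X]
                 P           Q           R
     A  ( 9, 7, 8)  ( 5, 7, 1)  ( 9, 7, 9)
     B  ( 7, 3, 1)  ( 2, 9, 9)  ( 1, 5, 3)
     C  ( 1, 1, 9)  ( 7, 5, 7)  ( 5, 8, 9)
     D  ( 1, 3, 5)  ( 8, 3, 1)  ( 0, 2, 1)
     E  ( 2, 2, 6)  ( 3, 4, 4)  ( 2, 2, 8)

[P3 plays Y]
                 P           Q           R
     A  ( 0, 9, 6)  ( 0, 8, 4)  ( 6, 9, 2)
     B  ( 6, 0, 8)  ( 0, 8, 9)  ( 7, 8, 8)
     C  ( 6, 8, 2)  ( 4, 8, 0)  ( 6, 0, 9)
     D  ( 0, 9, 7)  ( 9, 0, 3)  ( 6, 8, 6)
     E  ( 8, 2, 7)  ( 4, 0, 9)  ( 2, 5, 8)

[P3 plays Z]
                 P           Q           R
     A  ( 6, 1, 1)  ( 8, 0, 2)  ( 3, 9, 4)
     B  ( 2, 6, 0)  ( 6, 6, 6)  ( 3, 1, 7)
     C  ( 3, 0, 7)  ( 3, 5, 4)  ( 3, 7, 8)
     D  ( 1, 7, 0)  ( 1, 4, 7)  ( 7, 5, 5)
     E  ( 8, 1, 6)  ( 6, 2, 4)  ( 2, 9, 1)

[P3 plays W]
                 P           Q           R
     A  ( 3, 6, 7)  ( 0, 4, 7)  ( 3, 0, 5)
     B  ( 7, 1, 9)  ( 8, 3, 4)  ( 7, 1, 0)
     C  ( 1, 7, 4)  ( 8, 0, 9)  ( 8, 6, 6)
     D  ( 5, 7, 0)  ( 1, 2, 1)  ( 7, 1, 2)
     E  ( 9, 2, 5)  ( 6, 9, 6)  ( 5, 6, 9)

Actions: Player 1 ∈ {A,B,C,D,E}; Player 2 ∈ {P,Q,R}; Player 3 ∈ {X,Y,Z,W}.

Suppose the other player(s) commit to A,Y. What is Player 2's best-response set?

P2 best: {P,R}

u_2(P vs A,Y) = 9
u_2(Q vs A,Y) = 8
u_2(R vs A,Y) = 9
max payoff 9 at {P,R}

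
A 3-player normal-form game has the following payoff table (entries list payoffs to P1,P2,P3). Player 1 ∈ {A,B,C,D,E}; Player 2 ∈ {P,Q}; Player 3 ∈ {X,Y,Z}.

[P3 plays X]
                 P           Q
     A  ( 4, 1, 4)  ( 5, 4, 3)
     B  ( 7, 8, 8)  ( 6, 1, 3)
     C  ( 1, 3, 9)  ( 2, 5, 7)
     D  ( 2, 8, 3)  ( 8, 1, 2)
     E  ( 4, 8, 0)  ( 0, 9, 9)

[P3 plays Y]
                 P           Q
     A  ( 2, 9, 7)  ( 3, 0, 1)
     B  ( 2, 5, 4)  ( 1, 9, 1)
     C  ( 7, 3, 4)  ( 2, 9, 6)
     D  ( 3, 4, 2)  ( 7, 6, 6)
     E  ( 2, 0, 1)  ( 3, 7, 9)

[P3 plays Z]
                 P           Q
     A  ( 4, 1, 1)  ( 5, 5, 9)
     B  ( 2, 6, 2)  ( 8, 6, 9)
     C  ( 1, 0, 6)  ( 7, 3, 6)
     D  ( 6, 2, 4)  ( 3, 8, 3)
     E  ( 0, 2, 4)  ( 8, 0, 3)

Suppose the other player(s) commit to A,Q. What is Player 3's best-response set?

u_3(X vs A,Q) = 3
u_3(Y vs A,Q) = 1
u_3(Z vs A,Q) = 9
max payoff 9 at {Z}

P3 best: {Z}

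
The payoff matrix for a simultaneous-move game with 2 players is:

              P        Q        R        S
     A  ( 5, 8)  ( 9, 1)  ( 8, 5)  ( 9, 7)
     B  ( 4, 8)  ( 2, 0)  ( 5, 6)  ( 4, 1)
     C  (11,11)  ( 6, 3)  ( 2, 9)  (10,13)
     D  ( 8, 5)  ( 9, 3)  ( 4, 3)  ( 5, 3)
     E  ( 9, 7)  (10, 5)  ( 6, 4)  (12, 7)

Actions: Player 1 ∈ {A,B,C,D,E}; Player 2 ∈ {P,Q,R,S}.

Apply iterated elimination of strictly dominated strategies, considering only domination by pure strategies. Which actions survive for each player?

Remaining: P1:{C,E} P2:{P,S}

P1 drop B (A beats it: P:5>4 Q:9>2 R:8>5 S:9>4)
P1 drop D (E beats it: P:9>8 Q:10>9 R:6>4 S:12>5)
P2 drop Q (P beats it: A:8>1 C:11>3 E:7>5)
P2 drop R (P beats it: A:8>5 C:11>9 E:7>4)
P1 drop A (C beats it: P:11>5 S:10>9)
P1→{C,E} P2→{P,S}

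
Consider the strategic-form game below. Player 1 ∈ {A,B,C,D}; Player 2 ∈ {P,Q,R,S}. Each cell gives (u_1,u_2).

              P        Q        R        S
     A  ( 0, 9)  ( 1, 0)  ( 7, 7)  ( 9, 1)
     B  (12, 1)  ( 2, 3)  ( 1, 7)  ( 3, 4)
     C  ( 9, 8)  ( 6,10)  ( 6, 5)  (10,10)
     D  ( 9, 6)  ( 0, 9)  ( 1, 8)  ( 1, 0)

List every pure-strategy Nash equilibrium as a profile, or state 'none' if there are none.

PSNE = {(C,Q), (C,S)}

(A,P): not NE [P1→B gives 12>0]
(A,Q): not NE [P1→C gives 6>1; P2→P gives 9>0]
(A,R): not NE [P2→P gives 9>7]
(A,S): not NE [P1→C gives 10>9; P2→P gives 9>1]
(B,P): not NE [P2→R gives 7>1]
(B,Q): not NE [P1→C gives 6>2; P2→R gives 7>3]
(B,R): not NE [P1→A gives 7>1]
(B,S): not NE [P1→C gives 10>3; P2→R gives 7>4]
(C,P): not NE [P1→B gives 12>9; P2→S gives 10>8]
(C,Q): NE
(C,R): not NE [P1→A gives 7>6; P2→S gives 10>5]
(C,S): NE
(D,P): not NE [P1→B gives 12>9; P2→Q gives 9>6]
(D,Q): not NE [P1→C gives 6>0]
(D,R): not NE [P1→A gives 7>1; P2→Q gives 9>8]
(D,S): not NE [P1→C gives 10>1; P2→Q gives 9>0]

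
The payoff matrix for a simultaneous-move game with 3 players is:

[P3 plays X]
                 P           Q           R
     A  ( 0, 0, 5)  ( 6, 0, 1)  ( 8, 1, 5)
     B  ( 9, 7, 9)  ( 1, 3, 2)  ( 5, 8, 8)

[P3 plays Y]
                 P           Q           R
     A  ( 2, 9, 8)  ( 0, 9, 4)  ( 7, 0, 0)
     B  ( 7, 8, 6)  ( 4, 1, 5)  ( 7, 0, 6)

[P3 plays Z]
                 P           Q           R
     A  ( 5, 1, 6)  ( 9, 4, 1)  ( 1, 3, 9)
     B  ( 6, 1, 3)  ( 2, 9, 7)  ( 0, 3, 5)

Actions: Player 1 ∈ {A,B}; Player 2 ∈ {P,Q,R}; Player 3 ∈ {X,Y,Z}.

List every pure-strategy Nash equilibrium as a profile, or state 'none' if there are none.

(A,P,X): not NE [P1→B gives 9>0; P2→R gives 1>0; P3→Y gives 8>5]
(A,P,Y): not NE [P1→B gives 7>2]
(A,P,Z): not NE [P1→B gives 6>5; P2→Q gives 4>1; P3→Y gives 8>6]
(A,Q,X): not NE [P2→R gives 1>0; P3→Y gives 4>1]
(A,Q,Y): not NE [P1→B gives 4>0]
(A,Q,Z): not NE [P3→Y gives 4>1]
(A,R,X): not NE [P3→Z gives 9>5]
(A,R,Y): not NE [P2→Q gives 9>0; P3→Z gives 9>0]
(A,R,Z): not NE [P2→Q gives 4>3]
(B,P,X): not NE [P2→R gives 8>7]
(B,P,Y): not NE [P3→X gives 9>6]
(B,P,Z): not NE [P2→Q gives 9>1; P3→X gives 9>3]
(B,Q,X): not NE [P1→A gives 6>1; P2→R gives 8>3; P3→Z gives 7>2]
(B,Q,Y): not NE [P2→P gives 8>1; P3→Z gives 7>5]
(B,Q,Z): not NE [P1→A gives 9>2]
(B,R,X): not NE [P1→A gives 8>5]
(B,R,Y): not NE [P2→P gives 8>0; P3→X gives 8>6]
(B,R,Z): not NE [P1→A gives 1>0; P2→Q gives 9>3; P3→X gives 8>5]

PSNE: ∅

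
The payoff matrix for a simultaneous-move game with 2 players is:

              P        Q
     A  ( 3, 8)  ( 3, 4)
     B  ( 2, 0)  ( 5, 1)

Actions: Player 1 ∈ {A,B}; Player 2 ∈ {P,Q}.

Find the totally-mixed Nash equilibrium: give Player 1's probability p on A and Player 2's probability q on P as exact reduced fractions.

(p,q) = (1/5, 2/3)

P1 indiff ⇒ q·3+(1-q)·3 = q·2+(1-q)·5 ⇒ q(1) = (1-q)(2) ⇒ q = 2/3
P2 indiff ⇒ p·8+(1-p)·0 = p·4+(1-p)·1 ⇒ p(4) = (1-p)(1) ⇒ p = 1/5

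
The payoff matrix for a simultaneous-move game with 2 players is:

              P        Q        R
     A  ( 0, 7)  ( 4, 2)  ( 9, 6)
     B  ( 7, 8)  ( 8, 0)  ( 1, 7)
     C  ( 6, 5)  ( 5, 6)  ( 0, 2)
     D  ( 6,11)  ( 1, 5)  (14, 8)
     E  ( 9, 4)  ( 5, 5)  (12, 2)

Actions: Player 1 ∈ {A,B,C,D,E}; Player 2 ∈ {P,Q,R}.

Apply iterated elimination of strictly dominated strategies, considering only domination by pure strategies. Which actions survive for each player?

Survivors P1:{B,E} P2:{P,Q}

P1 drop A (E beats it: P:9>0 Q:5>4 R:12>9)
P1 drop C (B beats it: P:7>6 Q:8>5 R:1>0)
P2 drop R (P beats it: B:8>7 D:11>8 E:4>2)
P1 drop D (B beats it: P:7>6 Q:8>1)
P1→{B,E} P2→{P,Q}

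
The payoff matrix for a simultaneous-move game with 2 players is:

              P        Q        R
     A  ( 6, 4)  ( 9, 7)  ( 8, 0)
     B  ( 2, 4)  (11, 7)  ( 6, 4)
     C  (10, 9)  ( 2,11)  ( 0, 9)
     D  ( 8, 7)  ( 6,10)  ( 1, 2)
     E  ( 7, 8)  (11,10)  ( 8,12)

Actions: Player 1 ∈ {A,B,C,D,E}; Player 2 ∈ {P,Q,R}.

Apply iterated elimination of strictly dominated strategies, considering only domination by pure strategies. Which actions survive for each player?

IESDS → P1:{A,B,E} P2:{Q,R}

P2 drop P (Q beats it: A:7>4 B:7>4 C:11>9 D:10>7 E:10>8)
P1 drop C (A beats it: Q:9>2 R:8>0)
P1 drop D (A beats it: Q:9>6 R:8>1)
P1→{A,B,E} P2→{Q,R}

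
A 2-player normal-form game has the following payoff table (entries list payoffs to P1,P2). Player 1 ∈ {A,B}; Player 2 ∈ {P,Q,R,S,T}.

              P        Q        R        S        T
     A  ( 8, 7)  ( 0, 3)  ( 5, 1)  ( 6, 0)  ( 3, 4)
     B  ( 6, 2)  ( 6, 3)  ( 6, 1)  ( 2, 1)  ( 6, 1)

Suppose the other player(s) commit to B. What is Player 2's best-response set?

BR_2 = {Q}

u_2(P vs B) = 2
u_2(Q vs B) = 3
u_2(R vs B) = 1
u_2(S vs B) = 1
u_2(T vs B) = 1
max payoff 3 at {Q}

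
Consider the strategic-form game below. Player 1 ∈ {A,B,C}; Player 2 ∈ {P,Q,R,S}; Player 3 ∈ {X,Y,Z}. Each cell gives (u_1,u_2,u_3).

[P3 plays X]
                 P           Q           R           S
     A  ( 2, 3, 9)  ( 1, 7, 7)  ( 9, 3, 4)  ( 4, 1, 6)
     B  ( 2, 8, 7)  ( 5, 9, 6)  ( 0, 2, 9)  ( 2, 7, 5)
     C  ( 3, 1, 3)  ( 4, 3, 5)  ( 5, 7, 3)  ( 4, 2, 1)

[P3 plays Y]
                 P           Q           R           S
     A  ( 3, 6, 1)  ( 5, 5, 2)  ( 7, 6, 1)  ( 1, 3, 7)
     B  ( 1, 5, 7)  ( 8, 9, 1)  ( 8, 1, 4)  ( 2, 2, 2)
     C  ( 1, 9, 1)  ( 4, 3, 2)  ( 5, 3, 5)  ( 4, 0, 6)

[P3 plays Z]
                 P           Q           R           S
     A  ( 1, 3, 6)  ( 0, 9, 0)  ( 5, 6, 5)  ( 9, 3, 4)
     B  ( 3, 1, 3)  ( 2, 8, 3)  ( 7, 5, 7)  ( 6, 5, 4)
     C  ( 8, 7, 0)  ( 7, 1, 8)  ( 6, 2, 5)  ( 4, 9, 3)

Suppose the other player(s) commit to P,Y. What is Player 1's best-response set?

u_1(A vs P,Y) = 3
u_1(B vs P,Y) = 1
u_1(C vs P,Y) = 1
max payoff 3 at {A}

BR_1 = {A}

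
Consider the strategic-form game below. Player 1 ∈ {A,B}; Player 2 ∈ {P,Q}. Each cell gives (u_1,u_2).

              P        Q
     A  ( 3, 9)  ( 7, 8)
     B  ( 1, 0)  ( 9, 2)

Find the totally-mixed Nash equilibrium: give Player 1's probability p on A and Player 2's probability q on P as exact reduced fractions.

P1 indiff ⇒ q·3+(1-q)·7 = q·1+(1-q)·9 ⇒ q(2) = (1-q)(2) ⇒ q = 1/2
P2 indiff ⇒ p·9+(1-p)·0 = p·8+(1-p)·2 ⇒ p(1) = (1-p)(2) ⇒ p = 2/3

p=2/3, q=1/2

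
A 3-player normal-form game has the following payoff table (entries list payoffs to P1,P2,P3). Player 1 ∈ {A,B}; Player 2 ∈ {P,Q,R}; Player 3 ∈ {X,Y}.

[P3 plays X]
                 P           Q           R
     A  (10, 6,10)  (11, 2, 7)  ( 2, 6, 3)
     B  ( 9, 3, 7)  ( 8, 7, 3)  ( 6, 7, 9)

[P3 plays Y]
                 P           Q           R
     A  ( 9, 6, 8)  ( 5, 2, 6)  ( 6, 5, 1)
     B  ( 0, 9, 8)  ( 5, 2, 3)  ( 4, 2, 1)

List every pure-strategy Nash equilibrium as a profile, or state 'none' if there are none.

(A,P,X): NE
(A,P,Y): not NE [P3→X gives 10>8]
(A,Q,X): not NE [P2→R gives 6>2]
(A,Q,Y): not NE [P2→P gives 6>2; P3→X gives 7>6]
(A,R,X): not NE [P1→B gives 6>2]
(A,R,Y): not NE [P2→P gives 6>5; P3→X gives 3>1]
(B,P,X): not NE [P1→A gives 10>9; P2→R gives 7>3; P3→Y gives 8>7]
(B,P,Y): not NE [P1→A gives 9>0]
(B,Q,X): not NE [P1→A gives 11>8]
(B,Q,Y): not NE [P2→P gives 9>2]
(B,R,X): NE
(B,R,Y): not NE [P1→A gives 6>4; P2→P gives 9>2; P3→X gives 9>1]

NE set: (A,P,X), (B,R,X)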